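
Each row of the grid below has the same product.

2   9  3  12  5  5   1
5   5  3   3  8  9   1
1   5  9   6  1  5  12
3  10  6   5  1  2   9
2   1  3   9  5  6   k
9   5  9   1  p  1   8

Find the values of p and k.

p = 5, k = 10

Rows 1 and 3 each multiply to 16200, so every row has product 16200.
Row 6: 9×5×9×1×1×8 = 3240, so the missing entry is 16200 ÷ 3240 = 5.
Row 5: 2×1×3×9×5×6 = 1620, so the missing entry is 16200 ÷ 1620 = 10.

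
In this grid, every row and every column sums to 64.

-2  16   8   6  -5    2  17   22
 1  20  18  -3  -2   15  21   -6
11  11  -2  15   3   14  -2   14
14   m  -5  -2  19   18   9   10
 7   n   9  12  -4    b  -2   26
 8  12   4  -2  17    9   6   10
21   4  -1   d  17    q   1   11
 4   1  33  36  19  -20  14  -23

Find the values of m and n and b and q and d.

m = 1, n = -1, b = 17, q = 9, d = 2

Row 4 has 14 − 5 − 2 + 19 + 18 + 9 + 10 = 63; the blank must be 64 − 63 = 1.
Column 4 has 6 − 3 + 15 − 2 + 12 − 2 + 36 = 62; the blank must be 64 − 62 = 2.
Row 7 has 21 + 4 − 1 + 2 + 17 + 1 + 11 = 55; the blank must be 64 − 55 = 9.
Column 6 has 2 + 15 + 14 + 18 + 9 + 9 − 20 = 47; the blank must be 64 − 47 = 17.
Row 5 has 7 + 9 + 12 − 4 + 17 − 2 + 26 = 65; the blank must be 64 − 65 = -1.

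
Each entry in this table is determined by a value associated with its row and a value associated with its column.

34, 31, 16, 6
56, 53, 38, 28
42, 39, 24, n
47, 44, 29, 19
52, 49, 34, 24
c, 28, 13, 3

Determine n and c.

The difference between any two rows is the same in every column — this is an addition table with the headers hidden.
Row 3 minus row 1 is 39 − 31 = 8, so its entry in column 4 is 6 + 8 = 14.
Row 6 minus row 1 is 28 − 31 = -3, so its entry in column 1 is 34 + (-3) = 31.

n = 14, c = 31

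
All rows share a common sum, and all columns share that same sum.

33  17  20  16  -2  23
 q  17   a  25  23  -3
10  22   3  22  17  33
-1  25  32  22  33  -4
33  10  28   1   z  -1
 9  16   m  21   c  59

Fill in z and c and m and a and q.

z = 36, c = 0, m = 2, a = 22, q = 23

Rows 1 and 3 both sum to 107, so that's the common total.
Row 5: 33 + 10 + 28 + 1 − 1 = 71, so its missing entry is 107 − 71 = 36.
Column 5: -2 + 23 + 17 + 33 + 36 = 107, so its missing entry is 107 − 107 = 0.
Column 1: 33 + 10 − 1 + 33 + 9 = 84, so its missing entry is 107 − 84 = 23.
Row 2: 23 + 17 + 25 + 23 − 3 = 85, so its missing entry is 107 − 85 = 22.
Row 6: 9 + 16 + 21 + 0 + 59 = 105, so its missing entry is 107 − 105 = 2.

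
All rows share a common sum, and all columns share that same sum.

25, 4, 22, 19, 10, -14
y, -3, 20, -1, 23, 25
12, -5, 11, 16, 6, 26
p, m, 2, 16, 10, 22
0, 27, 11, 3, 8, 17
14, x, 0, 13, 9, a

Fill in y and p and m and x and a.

y = 2, p = 13, m = 3, x = 40, a = -10

Rows 1 and 3 both sum to 66, so that's the common total.
The known cells in column 6 total 76, leaving 66 − 76 = -10 for the blank.
The known cells in row 6 total 26, leaving 66 − 26 = 40 for the blank.
The known cells in column 2 total 63, leaving 66 − 63 = 3 for the blank.
The known cells in row 4 total 53, leaving 66 − 53 = 13 for the blank.
The known cells in row 2 total 64, leaving 66 − 64 = 2 for the blank.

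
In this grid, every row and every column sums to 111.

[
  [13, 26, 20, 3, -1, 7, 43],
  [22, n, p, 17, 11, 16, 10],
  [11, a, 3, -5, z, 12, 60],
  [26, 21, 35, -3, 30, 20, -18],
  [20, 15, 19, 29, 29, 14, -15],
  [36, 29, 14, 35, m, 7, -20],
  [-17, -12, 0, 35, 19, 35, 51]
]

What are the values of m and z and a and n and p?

m = 10, z = 13, a = 17, n = 15, p = 20

Column 3 has 20 + 3 + 35 + 19 + 14 + 0 = 91; the blank must be 111 − 91 = 20.
Row 2 has 22 + 20 + 17 + 11 + 16 + 10 = 96; the blank must be 111 − 96 = 15.
Column 2 has 26 + 15 + 21 + 15 + 29 − 12 = 94; the blank must be 111 − 94 = 17.
Row 3 has 11 + 17 + 3 − 5 + 12 + 60 = 98; the blank must be 111 − 98 = 13.
Row 6 has 36 + 29 + 14 + 35 + 7 − 20 = 101; the blank must be 111 − 101 = 10.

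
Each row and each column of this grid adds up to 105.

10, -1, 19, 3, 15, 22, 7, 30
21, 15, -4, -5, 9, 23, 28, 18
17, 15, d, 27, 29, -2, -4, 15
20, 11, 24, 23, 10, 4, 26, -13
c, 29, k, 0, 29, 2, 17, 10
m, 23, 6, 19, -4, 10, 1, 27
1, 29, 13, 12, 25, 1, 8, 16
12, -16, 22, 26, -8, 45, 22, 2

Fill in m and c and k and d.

m = 23, c = 1, k = 17, d = 8

Row 6: 23 + 6 + 19 − 4 + 10 + 1 + 27 = 82, so its missing entry is 105 − 82 = 23.
Column 1: 10 + 21 + 17 + 20 + 23 + 1 + 12 = 104, so its missing entry is 105 − 104 = 1.
Row 5: 1 + 29 + 0 + 29 + 2 + 17 + 10 = 88, so its missing entry is 105 − 88 = 17.
Row 3: 17 + 15 + 27 + 29 − 2 − 4 + 15 = 97, so its missing entry is 105 − 97 = 8.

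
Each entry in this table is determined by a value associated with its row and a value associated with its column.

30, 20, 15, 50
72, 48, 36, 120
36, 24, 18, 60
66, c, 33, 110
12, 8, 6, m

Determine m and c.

Each row is a constant multiple of every other row — this is a multiplication table with the headers hidden.
Row 5 is 12/30 = 2/5 times row 1, so its entry in column 4 is 50 × 2/5 = 20.
Row 4 is 66/30 = 11/5 times row 1, so its entry in column 2 is 20 × 11/5 = 44.

m = 20, c = 44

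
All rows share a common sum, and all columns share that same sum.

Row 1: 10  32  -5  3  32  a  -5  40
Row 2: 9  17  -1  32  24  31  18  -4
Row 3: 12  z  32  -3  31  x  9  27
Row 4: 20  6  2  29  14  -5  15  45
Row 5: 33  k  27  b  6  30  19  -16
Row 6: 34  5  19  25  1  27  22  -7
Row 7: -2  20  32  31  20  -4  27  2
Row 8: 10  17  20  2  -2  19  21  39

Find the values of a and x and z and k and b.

a = 19, x = 9, z = 9, k = 20, b = 7

Rows 2 and 4 both sum to 126, so that's the common total.
Column 4 has 3 + 32 − 3 + 29 + 25 + 31 + 2 = 119; the blank must be 126 − 119 = 7.
Row 1 has 10 + 32 − 5 + 3 + 32 − 5 + 40 = 107; the blank must be 126 − 107 = 19.
Column 6 has 19 + 31 − 5 + 30 + 27 − 4 + 19 = 117; the blank must be 126 − 117 = 9.
Row 3 has 12 + 32 − 3 + 31 + 9 + 9 + 27 = 117; the blank must be 126 − 117 = 9.
Row 5 has 33 + 27 + 7 + 6 + 30 + 19 − 16 = 106; the blank must be 126 − 106 = 20.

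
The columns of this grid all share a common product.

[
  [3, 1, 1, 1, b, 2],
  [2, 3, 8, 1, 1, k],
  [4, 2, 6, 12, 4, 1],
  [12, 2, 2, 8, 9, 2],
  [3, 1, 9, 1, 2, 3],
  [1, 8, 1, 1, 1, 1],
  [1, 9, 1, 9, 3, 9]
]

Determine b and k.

Columns 1 and 2 each multiply to 864, so every column has product 864.
Column 5: 1×4×9×2×1×3 = 216, so the missing entry is 864 ÷ 216 = 4.
Column 6: 2×1×2×3×1×9 = 108, so the missing entry is 864 ÷ 108 = 8.

b = 4, k = 8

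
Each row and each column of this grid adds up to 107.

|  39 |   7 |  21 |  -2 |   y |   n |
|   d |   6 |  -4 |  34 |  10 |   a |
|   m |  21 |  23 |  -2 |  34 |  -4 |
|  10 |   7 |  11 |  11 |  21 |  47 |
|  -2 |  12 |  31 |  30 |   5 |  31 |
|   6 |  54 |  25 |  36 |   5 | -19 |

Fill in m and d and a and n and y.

m = 35, d = 19, a = 42, n = 10, y = 32

Column 5: 10 + 34 + 21 + 5 + 5 = 75, so its missing entry is 107 − 75 = 32.
Row 3: 21 + 23 − 2 + 34 − 4 = 72, so its missing entry is 107 − 72 = 35.
Row 1: 39 + 7 + 21 − 2 + 32 = 97, so its missing entry is 107 − 97 = 10.
Column 6: 10 − 4 + 47 + 31 − 19 = 65, so its missing entry is 107 − 65 = 42.
Row 2: 6 − 4 + 34 + 10 + 42 = 88, so its missing entry is 107 − 88 = 19.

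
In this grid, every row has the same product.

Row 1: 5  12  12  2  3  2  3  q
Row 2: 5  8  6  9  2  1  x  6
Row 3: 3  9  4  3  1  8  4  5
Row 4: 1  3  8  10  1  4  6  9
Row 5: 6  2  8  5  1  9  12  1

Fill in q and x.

Rows 4 and 5 each multiply to 51840, so every row has product 51840.
Row 1: 5×12×12×2×3×2×3 = 25920, so the missing entry is 51840 ÷ 25920 = 2.
Row 2: 5×8×6×9×2×1×6 = 25920, so the missing entry is 51840 ÷ 25920 = 2.

q = 2, x = 2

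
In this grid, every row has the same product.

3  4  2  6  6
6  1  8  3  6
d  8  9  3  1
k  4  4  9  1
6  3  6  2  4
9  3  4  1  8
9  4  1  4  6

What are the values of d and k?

d = 4, k = 6

Rows 1 and 7 each multiply to 864, so every row has product 864.
Row 3: 8×9×3×1 = 216, so the missing entry is 864 ÷ 216 = 4.
Row 4: 4×4×9×1 = 144, so the missing entry is 864 ÷ 144 = 6.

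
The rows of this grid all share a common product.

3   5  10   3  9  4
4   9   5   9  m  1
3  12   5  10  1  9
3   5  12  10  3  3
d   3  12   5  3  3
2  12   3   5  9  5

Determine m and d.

m = 10, d = 10

Rows 4 and 6 each multiply to 16200, so every row has product 16200.
Row 2: 4×9×5×9×1 = 1620, so the missing entry is 16200 ÷ 1620 = 10.
Row 5: 3×12×5×3×3 = 1620, so the missing entry is 16200 ÷ 1620 = 10.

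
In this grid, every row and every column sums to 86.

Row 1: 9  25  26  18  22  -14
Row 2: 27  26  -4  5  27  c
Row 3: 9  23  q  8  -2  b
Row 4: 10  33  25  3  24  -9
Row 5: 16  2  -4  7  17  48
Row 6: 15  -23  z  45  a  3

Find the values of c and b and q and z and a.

Row 2: 27 + 26 − 4 + 5 + 27 = 81, so its missing entry is 86 − 81 = 5.
Column 5: 22 + 27 − 2 + 24 + 17 = 88, so its missing entry is 86 − 88 = -2.
Column 6: -14 + 5 − 9 + 48 + 3 = 33, so its missing entry is 86 − 33 = 53.
Row 3: 9 + 23 + 8 − 2 + 53 = 91, so its missing entry is 86 − 91 = -5.
Row 6: 15 − 23 + 45 − 2 + 3 = 38, so its missing entry is 86 − 38 = 48.

c = 5, b = 53, q = -5, z = 48, a = -2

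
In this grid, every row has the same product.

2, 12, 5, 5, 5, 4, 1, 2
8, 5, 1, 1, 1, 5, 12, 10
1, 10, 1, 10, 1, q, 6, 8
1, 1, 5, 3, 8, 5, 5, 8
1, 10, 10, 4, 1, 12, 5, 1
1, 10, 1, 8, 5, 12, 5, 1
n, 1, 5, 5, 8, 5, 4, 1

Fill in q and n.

q = 5, n = 6

Rows 5 and 6 each multiply to 24000, so every row has product 24000.
Row 3: 1×10×1×10×1×6×8 = 4800, so the missing entry is 24000 ÷ 4800 = 5.
Row 7: 1×5×5×8×5×4×1 = 4000, so the missing entry is 24000 ÷ 4000 = 6.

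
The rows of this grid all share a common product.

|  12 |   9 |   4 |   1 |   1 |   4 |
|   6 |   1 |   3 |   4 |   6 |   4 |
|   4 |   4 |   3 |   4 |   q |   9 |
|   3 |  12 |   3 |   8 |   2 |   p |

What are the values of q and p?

q = 1, p = 1

Rows 1 and 2 each multiply to 1728, so every row has product 1728.
Row 3: 4×4×3×4×9 = 1728, so the missing entry is 1728 ÷ 1728 = 1.
Row 4: 3×12×3×8×2 = 1728, so the missing entry is 1728 ÷ 1728 = 1.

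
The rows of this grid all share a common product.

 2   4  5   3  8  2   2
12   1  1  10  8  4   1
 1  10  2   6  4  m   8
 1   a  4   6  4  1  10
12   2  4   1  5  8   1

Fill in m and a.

m = 1, a = 4

Rows 2 and 5 each multiply to 3840, so every row has product 3840.
Row 3: 1×10×2×6×4×8 = 3840, so the missing entry is 3840 ÷ 3840 = 1.
Row 4: 1×4×6×4×1×10 = 960, so the missing entry is 3840 ÷ 960 = 4.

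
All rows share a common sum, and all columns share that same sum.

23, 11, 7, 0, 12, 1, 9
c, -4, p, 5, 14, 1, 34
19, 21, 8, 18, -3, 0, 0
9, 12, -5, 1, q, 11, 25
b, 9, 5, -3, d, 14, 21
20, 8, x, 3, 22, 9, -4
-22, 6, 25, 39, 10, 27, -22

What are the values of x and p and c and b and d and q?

Rows 1 and 3 both sum to 63, so that's the common total.
Row 4 has 9 + 12 − 5 + 1 + 11 + 25 = 53; the blank must be 63 − 53 = 10.
Column 5 has 12 + 14 − 3 + 10 + 22 + 10 = 65; the blank must be 63 − 65 = -2.
Row 5 has 9 + 5 − 3 − 2 + 14 + 21 = 44; the blank must be 63 − 44 = 19.
Column 1 has 23 + 19 + 9 + 19 + 20 − 22 = 68; the blank must be 63 − 68 = -5.
Row 2 has -5 − 4 + 5 + 14 + 1 + 34 = 45; the blank must be 63 − 45 = 18.
Row 6 has 20 + 8 + 3 + 22 + 9 − 4 = 58; the blank must be 63 − 58 = 5.

x = 5, p = 18, c = -5, b = 19, d = -2, q = 10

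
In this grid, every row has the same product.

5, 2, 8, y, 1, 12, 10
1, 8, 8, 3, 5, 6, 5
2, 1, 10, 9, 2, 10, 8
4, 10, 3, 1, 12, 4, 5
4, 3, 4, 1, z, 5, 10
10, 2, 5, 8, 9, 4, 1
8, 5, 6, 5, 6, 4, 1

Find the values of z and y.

Rows 2 and 7 each multiply to 28800, so every row has product 28800.
Row 5: 4×3×4×1×5×10 = 2400, so the missing entry is 28800 ÷ 2400 = 12.
Row 1: 5×2×8×1×12×10 = 9600, so the missing entry is 28800 ÷ 9600 = 3.

z = 12, y = 3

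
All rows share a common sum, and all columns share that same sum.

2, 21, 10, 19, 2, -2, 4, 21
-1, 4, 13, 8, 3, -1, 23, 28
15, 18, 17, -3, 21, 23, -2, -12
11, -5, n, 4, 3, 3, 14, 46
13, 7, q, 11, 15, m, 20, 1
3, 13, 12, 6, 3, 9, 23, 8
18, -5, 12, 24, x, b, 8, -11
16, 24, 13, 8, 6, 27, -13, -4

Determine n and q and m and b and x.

Rows 1 and 2 both sum to 77, so that's the common total.
The known cells in column 5 total 53, leaving 77 − 53 = 24 for the blank.
The known cells in row 7 total 70, leaving 77 − 70 = 7 for the blank.
The known cells in column 6 total 66, leaving 77 − 66 = 11 for the blank.
The known cells in row 5 total 78, leaving 77 − 78 = -1 for the blank.
The known cells in row 4 total 76, leaving 77 − 76 = 1 for the blank.

n = 1, q = -1, m = 11, b = 7, x = 24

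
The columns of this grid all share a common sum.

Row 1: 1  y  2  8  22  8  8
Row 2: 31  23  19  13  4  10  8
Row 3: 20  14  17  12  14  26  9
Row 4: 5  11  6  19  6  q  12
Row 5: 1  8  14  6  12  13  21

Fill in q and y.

The complete columns each total 58.
Column 6 is missing 58 − 57 = 1 (since 8 + 10 + 26 + 13 = 57).
Column 2 is missing 58 − 56 = 2 (since 23 + 14 + 11 + 8 = 56).

q = 1, y = 2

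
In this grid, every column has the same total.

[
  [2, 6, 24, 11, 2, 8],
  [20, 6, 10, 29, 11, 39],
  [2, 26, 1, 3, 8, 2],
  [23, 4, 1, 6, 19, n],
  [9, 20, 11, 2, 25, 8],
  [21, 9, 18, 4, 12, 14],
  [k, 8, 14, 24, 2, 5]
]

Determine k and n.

k = 2, n = 3

Columns 3 and 4 both add up to 79, so every column sums to 79.
Column 1: 2 + 20 + 2 + 23 + 9 + 21 = 77, so the missing entry is 79 − 77 = 2.
Column 6: 8 + 39 + 2 + 8 + 14 + 5 = 76, so the missing entry is 79 − 76 = 3.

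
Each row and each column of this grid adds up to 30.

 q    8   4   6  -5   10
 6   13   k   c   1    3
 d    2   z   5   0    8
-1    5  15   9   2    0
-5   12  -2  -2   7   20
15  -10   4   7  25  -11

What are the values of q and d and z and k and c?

Row 1: 8 + 4 + 6 − 5 + 10 = 23, so its missing entry is 30 − 23 = 7.
Column 1: 7 + 6 − 1 − 5 + 15 = 22, so its missing entry is 30 − 22 = 8.
Row 3: 8 + 2 + 5 + 0 + 8 = 23, so its missing entry is 30 − 23 = 7.
Column 3: 4 + 7 + 15 − 2 + 4 = 28, so its missing entry is 30 − 28 = 2.
Row 2: 6 + 13 + 2 + 1 + 3 = 25, so its missing entry is 30 − 25 = 5.

q = 7, d = 8, z = 7, k = 2, c = 5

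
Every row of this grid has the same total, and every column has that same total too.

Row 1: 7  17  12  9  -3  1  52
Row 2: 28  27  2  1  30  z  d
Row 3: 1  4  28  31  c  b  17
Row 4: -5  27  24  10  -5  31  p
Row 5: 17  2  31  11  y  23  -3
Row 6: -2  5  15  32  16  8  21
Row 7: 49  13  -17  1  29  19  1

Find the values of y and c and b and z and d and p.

y = 14, c = 14, b = 0, z = 13, d = -6, p = 13

Rows 1 and 6 both sum to 95, so that's the common total.
Row 5: 17 + 2 + 31 + 11 + 23 − 3 = 81, so its missing entry is 95 − 81 = 14.
Column 5: -3 + 30 − 5 + 14 + 16 + 29 = 81, so its missing entry is 95 − 81 = 14.
Row 4: -5 + 27 + 24 + 10 − 5 + 31 = 82, so its missing entry is 95 − 82 = 13.
Column 7: 52 + 17 + 13 − 3 + 21 + 1 = 101, so its missing entry is 95 − 101 = -6.
Row 2: 28 + 27 + 2 + 1 + 30 − 6 = 82, so its missing entry is 95 − 82 = 13.
Row 3: 1 + 4 + 28 + 31 + 14 + 17 = 95, so its missing entry is 95 − 95 = 0.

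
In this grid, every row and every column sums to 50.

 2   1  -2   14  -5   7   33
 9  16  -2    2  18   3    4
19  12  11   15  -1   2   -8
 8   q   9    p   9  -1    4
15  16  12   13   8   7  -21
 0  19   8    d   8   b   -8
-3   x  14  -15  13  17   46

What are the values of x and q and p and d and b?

Column 6: 7 + 3 + 2 − 1 + 7 + 17 = 35, so its missing entry is 50 − 35 = 15.
Row 7: -3 + 14 − 15 + 13 + 17 + 46 = 72, so its missing entry is 50 − 72 = -22.
Column 2: 1 + 16 + 12 + 16 + 19 − 22 = 42, so its missing entry is 50 − 42 = 8.
Row 4: 8 + 8 + 9 + 9 − 1 + 4 = 37, so its missing entry is 50 − 37 = 13.
Row 6: 0 + 19 + 8 + 8 + 15 − 8 = 42, so its missing entry is 50 − 42 = 8.

x = -22, q = 8, p = 13, d = 8, b = 15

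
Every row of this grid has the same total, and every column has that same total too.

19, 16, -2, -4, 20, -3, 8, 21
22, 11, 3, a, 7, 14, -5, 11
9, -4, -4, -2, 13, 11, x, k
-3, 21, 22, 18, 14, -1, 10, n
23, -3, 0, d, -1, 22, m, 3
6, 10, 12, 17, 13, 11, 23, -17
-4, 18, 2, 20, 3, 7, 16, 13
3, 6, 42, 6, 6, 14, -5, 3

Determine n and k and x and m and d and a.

n = -6, k = 47, x = 5, m = 23, d = 8, a = 12

Rows 1 and 6 both sum to 75, so that's the common total.
Row 4: -3 + 21 + 22 + 18 + 14 − 1 + 10 = 81, so its missing entry is 75 − 81 = -6.
Column 8: 21 + 11 − 6 + 3 − 17 + 13 + 3 = 28, so its missing entry is 75 − 28 = 47.
Row 3: 9 − 4 − 4 − 2 + 13 + 11 + 47 = 70, so its missing entry is 75 − 70 = 5.
Column 7: 8 − 5 + 5 + 10 + 23 + 16 − 5 = 52, so its missing entry is 75 − 52 = 23.
Row 5: 23 − 3 + 0 − 1 + 22 + 23 + 3 = 67, so its missing entry is 75 − 67 = 8.
Row 2: 22 + 11 + 3 + 7 + 14 − 5 + 11 = 63, so its missing entry is 75 − 63 = 12.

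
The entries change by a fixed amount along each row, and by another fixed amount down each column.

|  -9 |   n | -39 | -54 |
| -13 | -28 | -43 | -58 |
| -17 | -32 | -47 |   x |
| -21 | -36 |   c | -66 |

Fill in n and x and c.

n = -24, x = -62, c = -51

Along each row the entries change by -15 per step; down each column they change by -4.
Row 1: from -9 at column 1, stepping by -15 to column 2 gives -24.
Row 3: from -17 at column 1, stepping by -15 to column 4 gives -62.
Row 4: from -21 at column 1, stepping by -15 to column 3 gives -51.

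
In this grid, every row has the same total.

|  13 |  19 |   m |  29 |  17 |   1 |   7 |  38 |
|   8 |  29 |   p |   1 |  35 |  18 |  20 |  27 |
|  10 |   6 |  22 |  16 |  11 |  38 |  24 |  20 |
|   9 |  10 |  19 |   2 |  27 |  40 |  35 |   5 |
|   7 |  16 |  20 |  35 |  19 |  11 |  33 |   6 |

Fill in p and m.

p = 9, m = 23

The complete rows each total 147.
Row 2 is missing 147 − 138 = 9 (since 8 + 29 + 1 + 35 + 18 + 20 + 27 = 138).
Row 1 is missing 147 − 124 = 23 (since 13 + 19 + 29 + 17 + 1 + 7 + 38 = 124).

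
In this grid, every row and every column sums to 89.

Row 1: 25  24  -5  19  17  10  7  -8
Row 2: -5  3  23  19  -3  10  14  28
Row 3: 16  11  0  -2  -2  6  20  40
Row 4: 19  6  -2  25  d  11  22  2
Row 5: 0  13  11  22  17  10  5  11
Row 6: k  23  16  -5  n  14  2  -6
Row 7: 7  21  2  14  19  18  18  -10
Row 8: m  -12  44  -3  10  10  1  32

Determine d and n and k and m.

Row 8 has -12 + 44 − 3 + 10 + 10 + 1 + 32 = 82; the blank must be 89 − 82 = 7.
Column 1 has 25 − 5 + 16 + 19 + 0 + 7 + 7 = 69; the blank must be 89 − 69 = 20.
Row 6 has 20 + 23 + 16 − 5 + 14 + 2 − 6 = 64; the blank must be 89 − 64 = 25.
Row 4 has 19 + 6 − 2 + 25 + 11 + 22 + 2 = 83; the blank must be 89 − 83 = 6.

d = 6, n = 25, k = 20, m = 7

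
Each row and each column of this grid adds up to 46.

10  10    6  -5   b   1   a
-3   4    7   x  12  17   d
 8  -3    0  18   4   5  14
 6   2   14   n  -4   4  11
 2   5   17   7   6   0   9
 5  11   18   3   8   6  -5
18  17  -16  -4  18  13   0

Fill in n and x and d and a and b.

Column 5 has 12 + 4 − 4 + 6 + 8 + 18 = 44; the blank must be 46 − 44 = 2.
Row 1 has 10 + 10 + 6 − 5 + 2 + 1 = 24; the blank must be 46 − 24 = 22.
Row 4 has 6 + 2 + 14 − 4 + 4 + 11 = 33; the blank must be 46 − 33 = 13.
Column 7 has 22 + 14 + 11 + 9 − 5 + 0 = 51; the blank must be 46 − 51 = -5.
Row 2 has -3 + 4 + 7 + 12 + 17 − 5 = 32; the blank must be 46 − 32 = 14.

n = 13, x = 14, d = -5, a = 22, b = 2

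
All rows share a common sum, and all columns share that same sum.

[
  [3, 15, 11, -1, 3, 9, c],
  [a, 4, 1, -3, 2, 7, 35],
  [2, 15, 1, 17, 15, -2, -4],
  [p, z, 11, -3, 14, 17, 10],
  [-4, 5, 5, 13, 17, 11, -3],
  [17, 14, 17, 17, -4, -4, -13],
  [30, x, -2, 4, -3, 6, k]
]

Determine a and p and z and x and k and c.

Rows 3 and 5 both sum to 44, so that's the common total.
The known cells in row 1 total 40, leaving 44 − 40 = 4 for the blank.
The known cells in column 7 total 29, leaving 44 − 29 = 15 for the blank.
The known cells in row 7 total 50, leaving 44 − 50 = -6 for the blank.
The known cells in column 2 total 47, leaving 44 − 47 = -3 for the blank.
The known cells in row 4 total 46, leaving 44 − 46 = -2 for the blank.
The known cells in row 2 total 46, leaving 44 − 46 = -2 for the blank.

a = -2, p = -2, z = -3, x = -6, k = 15, c = 4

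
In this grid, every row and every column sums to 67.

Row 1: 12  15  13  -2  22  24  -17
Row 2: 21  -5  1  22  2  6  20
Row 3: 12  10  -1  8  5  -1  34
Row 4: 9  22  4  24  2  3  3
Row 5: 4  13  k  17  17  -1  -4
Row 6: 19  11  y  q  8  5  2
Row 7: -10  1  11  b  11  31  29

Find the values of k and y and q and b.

k = 21, y = 18, q = 4, b = -6

Row 7 has -10 + 1 + 11 + 11 + 31 + 29 = 73; the blank must be 67 − 73 = -6.
Column 4 has -2 + 22 + 8 + 24 + 17 − 6 = 63; the blank must be 67 − 63 = 4.
Row 5 has 4 + 13 + 17 + 17 − 1 − 4 = 46; the blank must be 67 − 46 = 21.
Row 6 has 19 + 11 + 4 + 8 + 5 + 2 = 49; the blank must be 67 − 49 = 18.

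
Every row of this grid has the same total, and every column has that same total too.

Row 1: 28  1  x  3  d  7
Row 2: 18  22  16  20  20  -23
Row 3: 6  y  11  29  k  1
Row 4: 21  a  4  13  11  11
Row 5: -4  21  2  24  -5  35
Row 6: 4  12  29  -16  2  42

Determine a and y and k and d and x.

a = 13, y = 4, k = 22, d = 23, x = 11

Rows 2 and 5 both sum to 73, so that's the common total.
Row 4 has 21 + 4 + 13 + 11 + 11 = 60; the blank must be 73 − 60 = 13.
Column 2 has 1 + 22 + 13 + 21 + 12 = 69; the blank must be 73 − 69 = 4.
Row 3 has 6 + 4 + 11 + 29 + 1 = 51; the blank must be 73 − 51 = 22.
Column 5 has 20 + 22 + 11 − 5 + 2 = 50; the blank must be 73 − 50 = 23.
Row 1 has 28 + 1 + 3 + 23 + 7 = 62; the blank must be 73 − 62 = 11.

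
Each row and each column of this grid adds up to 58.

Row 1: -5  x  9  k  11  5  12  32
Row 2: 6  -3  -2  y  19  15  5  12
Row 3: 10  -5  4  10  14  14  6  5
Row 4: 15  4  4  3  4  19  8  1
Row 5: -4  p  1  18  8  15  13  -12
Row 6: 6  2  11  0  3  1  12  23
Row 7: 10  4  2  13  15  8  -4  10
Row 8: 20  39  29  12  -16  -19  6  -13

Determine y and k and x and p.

y = 6, k = -4, x = -2, p = 19

The known cells in row 2 total 52, leaving 58 − 52 = 6 for the blank.
The known cells in column 4 total 62, leaving 58 − 62 = -4 for the blank.
The known cells in row 1 total 60, leaving 58 − 60 = -2 for the blank.
The known cells in row 5 total 39, leaving 58 − 39 = 19 for the blank.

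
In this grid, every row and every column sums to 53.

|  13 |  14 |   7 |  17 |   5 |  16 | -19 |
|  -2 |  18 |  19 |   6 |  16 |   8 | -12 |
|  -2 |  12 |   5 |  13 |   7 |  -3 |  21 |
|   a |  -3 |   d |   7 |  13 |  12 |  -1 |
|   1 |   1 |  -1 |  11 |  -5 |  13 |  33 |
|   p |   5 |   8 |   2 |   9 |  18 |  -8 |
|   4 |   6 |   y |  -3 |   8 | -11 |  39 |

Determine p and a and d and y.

p = 19, a = 20, d = 5, y = 10

Row 7: 4 + 6 − 3 + 8 − 11 + 39 = 43, so its missing entry is 53 − 43 = 10.
Column 3: 7 + 19 + 5 − 1 + 8 + 10 = 48, so its missing entry is 53 − 48 = 5.
Row 6: 5 + 8 + 2 + 9 + 18 − 8 = 34, so its missing entry is 53 − 34 = 19.
Row 4: -3 + 5 + 7 + 13 + 12 − 1 = 33, so its missing entry is 53 − 33 = 20.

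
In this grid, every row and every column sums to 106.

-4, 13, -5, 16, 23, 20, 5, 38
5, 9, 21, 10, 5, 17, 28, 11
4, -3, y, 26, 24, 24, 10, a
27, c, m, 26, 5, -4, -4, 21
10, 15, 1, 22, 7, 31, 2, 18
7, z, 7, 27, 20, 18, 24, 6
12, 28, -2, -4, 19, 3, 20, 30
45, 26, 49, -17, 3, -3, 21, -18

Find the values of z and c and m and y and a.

z = -3, c = 21, m = 14, y = 21, a = 0

Column 8 has 38 + 11 + 21 + 18 + 6 + 30 − 18 = 106; the blank must be 106 − 106 = 0.
Row 6 has 7 + 7 + 27 + 20 + 18 + 24 + 6 = 109; the blank must be 106 − 109 = -3.
Column 2 has 13 + 9 − 3 + 15 − 3 + 28 + 26 = 85; the blank must be 106 − 85 = 21.
Row 3 has 4 − 3 + 26 + 24 + 24 + 10 + 0 = 85; the blank must be 106 − 85 = 21.
Row 4 has 27 + 21 + 26 + 5 − 4 − 4 + 21 = 92; the blank must be 106 − 92 = 14.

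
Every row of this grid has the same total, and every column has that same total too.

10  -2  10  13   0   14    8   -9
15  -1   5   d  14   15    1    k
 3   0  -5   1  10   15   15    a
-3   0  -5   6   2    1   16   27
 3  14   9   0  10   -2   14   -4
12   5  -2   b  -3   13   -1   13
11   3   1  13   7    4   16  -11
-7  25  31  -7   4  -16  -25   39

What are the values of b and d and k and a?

b = 7, d = 11, k = -16, a = 5

Rows 1 and 4 both sum to 44, so that's the common total.
Row 6: 12 + 5 − 2 − 3 + 13 − 1 + 13 = 37, so its missing entry is 44 − 37 = 7.
Column 4: 13 + 1 + 6 + 0 + 7 + 13 − 7 = 33, so its missing entry is 44 − 33 = 11.
Row 2: 15 − 1 + 5 + 11 + 14 + 15 + 1 = 60, so its missing entry is 44 − 60 = -16.
Row 3: 3 + 0 − 5 + 1 + 10 + 15 + 15 = 39, so its missing entry is 44 − 39 = 5.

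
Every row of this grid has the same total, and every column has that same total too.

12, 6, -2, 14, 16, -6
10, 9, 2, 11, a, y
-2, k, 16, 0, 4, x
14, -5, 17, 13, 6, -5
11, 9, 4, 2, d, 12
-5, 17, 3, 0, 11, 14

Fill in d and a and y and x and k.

Rows 1 and 4 both sum to 40, so that's the common total.
Row 5 has 11 + 9 + 4 + 2 + 12 = 38; the blank must be 40 − 38 = 2.
Column 2 has 6 + 9 − 5 + 9 + 17 = 36; the blank must be 40 − 36 = 4.
Column 5 has 16 + 4 + 6 + 2 + 11 = 39; the blank must be 40 − 39 = 1.
Row 2 has 10 + 9 + 2 + 11 + 1 = 33; the blank must be 40 − 33 = 7.
Row 3 has -2 + 4 + 16 + 0 + 4 = 22; the blank must be 40 − 22 = 18.

d = 2, a = 1, y = 7, x = 18, k = 4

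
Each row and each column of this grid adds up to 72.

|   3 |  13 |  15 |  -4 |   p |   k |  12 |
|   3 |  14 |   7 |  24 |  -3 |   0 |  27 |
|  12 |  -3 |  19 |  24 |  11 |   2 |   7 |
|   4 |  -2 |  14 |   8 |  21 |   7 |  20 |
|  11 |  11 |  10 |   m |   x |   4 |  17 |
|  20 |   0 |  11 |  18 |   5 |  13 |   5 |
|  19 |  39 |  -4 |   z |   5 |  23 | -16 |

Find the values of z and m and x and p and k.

The known cells in column 6 total 49, leaving 72 − 49 = 23 for the blank.
The known cells in row 1 total 62, leaving 72 − 62 = 10 for the blank.
The known cells in column 5 total 49, leaving 72 − 49 = 23 for the blank.
The known cells in row 5 total 76, leaving 72 − 76 = -4 for the blank.
The known cells in row 7 total 66, leaving 72 − 66 = 6 for the blank.

z = 6, m = -4, x = 23, p = 10, k = 23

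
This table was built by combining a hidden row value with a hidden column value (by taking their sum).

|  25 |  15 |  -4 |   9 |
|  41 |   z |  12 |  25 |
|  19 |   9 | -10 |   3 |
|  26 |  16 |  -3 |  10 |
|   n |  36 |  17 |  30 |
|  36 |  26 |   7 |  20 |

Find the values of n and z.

n = 46, z = 31

The difference between any two rows is the same in every column — this is an addition table with the headers hidden.
Row 5 minus row 1 is 17 − (-4) = 21, so its entry in column 1 is 25 + 21 = 46.
Row 2 minus row 1 is 12 − (-4) = 16, so its entry in column 2 is 15 + 16 = 31.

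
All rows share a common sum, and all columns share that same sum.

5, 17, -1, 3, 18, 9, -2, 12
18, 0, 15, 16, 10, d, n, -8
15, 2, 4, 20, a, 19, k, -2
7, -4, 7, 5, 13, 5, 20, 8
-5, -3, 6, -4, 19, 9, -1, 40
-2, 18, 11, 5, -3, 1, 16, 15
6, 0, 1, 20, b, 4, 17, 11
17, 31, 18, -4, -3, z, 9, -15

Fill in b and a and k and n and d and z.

b = 2, a = 5, k = -2, n = 4, d = 6, z = 8

Rows 1 and 4 both sum to 61, so that's the common total.
The known cells in row 7 total 59, leaving 61 − 59 = 2 for the blank.
The known cells in column 5 total 56, leaving 61 − 56 = 5 for the blank.
The known cells in row 3 total 63, leaving 61 − 63 = -2 for the blank.
The known cells in column 7 total 57, leaving 61 − 57 = 4 for the blank.
The known cells in row 2 total 55, leaving 61 − 55 = 6 for the blank.
The known cells in row 8 total 53, leaving 61 − 53 = 8 for the blank.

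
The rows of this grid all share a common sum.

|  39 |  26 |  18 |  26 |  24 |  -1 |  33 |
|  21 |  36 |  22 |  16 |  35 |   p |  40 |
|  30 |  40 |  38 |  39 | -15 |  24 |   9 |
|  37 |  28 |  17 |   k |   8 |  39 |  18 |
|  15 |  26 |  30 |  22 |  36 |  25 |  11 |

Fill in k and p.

Row 1 sums to 165 and so does row 3; that's the common total.
In row 4 the known cells total 147, leaving 165 − 147 = 18.
In row 2 the known cells total 170, leaving 165 − 170 = -5.

k = 18, p = -5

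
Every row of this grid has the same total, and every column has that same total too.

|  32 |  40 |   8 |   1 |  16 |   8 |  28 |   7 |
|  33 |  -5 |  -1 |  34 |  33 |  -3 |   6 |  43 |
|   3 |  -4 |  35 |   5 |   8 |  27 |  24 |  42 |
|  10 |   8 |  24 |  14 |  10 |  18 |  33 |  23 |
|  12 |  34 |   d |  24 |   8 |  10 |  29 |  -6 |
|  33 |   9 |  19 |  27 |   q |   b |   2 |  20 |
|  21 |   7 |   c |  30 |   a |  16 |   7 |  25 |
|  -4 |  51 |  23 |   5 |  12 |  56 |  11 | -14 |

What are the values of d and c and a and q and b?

Rows 1 and 2 both sum to 140, so that's the common total.
Column 6 has 8 − 3 + 27 + 18 + 10 + 16 + 56 = 132; the blank must be 140 − 132 = 8.
Row 6 has 33 + 9 + 19 + 27 + 8 + 2 + 20 = 118; the blank must be 140 − 118 = 22.
Column 5 has 16 + 33 + 8 + 10 + 8 + 22 + 12 = 109; the blank must be 140 − 109 = 31.
Row 7 has 21 + 7 + 30 + 31 + 16 + 7 + 25 = 137; the blank must be 140 − 137 = 3.
Row 5 has 12 + 34 + 24 + 8 + 10 + 29 − 6 = 111; the blank must be 140 − 111 = 29.

d = 29, c = 3, a = 31, q = 22, b = 8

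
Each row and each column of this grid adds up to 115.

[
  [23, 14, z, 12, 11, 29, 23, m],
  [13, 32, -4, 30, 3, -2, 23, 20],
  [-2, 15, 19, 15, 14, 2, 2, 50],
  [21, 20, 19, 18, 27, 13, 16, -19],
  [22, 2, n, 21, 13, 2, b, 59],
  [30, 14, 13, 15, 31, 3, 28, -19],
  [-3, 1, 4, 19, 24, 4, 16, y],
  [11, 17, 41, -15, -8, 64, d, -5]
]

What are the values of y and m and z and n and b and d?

y = 50, m = -21, z = 24, n = -1, b = -3, d = 10

The known cells in row 7 total 65, leaving 115 − 65 = 50 for the blank.
The known cells in column 8 total 136, leaving 115 − 136 = -21 for the blank.
The known cells in row 1 total 91, leaving 115 − 91 = 24 for the blank.
The known cells in column 3 total 116, leaving 115 − 116 = -1 for the blank.
The known cells in row 5 total 118, leaving 115 − 118 = -3 for the blank.
The known cells in row 8 total 105, leaving 115 − 105 = 10 for the blank.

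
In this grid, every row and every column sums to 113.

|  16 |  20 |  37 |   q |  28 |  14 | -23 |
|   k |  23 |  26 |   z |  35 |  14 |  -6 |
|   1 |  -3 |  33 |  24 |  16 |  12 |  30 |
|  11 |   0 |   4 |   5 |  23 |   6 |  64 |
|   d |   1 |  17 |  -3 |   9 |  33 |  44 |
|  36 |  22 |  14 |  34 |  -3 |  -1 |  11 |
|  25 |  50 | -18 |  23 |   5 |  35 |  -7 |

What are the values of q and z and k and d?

The known cells in row 5 total 101, leaving 113 − 101 = 12 for the blank.
The known cells in column 1 total 101, leaving 113 − 101 = 12 for the blank.
The known cells in row 1 total 92, leaving 113 − 92 = 21 for the blank.
The known cells in row 2 total 104, leaving 113 − 104 = 9 for the blank.

q = 21, z = 9, k = 12, d = 12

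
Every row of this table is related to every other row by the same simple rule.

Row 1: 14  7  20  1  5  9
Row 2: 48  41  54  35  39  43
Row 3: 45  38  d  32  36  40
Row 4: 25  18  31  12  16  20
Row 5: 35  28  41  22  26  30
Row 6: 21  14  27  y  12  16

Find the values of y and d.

y = 8, d = 51

The difference between any two rows is the same in every column — this is an addition table with the headers hidden.
Row 6 minus row 1 is 12 − 5 = 7, so its entry in column 4 is 1 + 7 = 8.
Row 3 minus row 1 is 36 − 5 = 31, so its entry in column 3 is 20 + 31 = 51.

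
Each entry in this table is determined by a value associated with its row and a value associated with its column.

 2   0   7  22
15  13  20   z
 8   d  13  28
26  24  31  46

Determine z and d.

z = 35, d = 6

The difference between any two rows is the same in every column — this is an addition table with the headers hidden.
Row 2 minus row 1 is 15 − 2 = 13, so its entry in column 4 is 22 + 13 = 35.
Row 3 minus row 1 is 8 − 2 = 6, so its entry in column 2 is 0 + 6 = 6.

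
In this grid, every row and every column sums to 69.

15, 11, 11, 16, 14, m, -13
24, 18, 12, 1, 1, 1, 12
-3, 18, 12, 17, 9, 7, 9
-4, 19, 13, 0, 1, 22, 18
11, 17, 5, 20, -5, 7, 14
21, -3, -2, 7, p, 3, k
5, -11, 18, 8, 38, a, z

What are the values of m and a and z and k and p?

Column 5 has 14 + 1 + 9 + 1 − 5 + 38 = 58; the blank must be 69 − 58 = 11.
Row 6 has 21 − 3 − 2 + 7 + 11 + 3 = 37; the blank must be 69 − 37 = 32.
Row 1 has 15 + 11 + 11 + 16 + 14 − 13 = 54; the blank must be 69 − 54 = 15.
Column 6 has 15 + 1 + 7 + 22 + 7 + 3 = 55; the blank must be 69 − 55 = 14.
Row 7 has 5 − 11 + 18 + 8 + 38 + 14 = 72; the blank must be 69 − 72 = -3.

m = 15, a = 14, z = -3, k = 32, p = 11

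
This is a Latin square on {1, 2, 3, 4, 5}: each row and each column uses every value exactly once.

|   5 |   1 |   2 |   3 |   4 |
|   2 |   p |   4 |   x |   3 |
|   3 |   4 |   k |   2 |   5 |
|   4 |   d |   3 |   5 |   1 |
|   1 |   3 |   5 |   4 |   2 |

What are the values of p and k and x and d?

p = 5, k = 1, x = 1, d = 2

Cell (4,2): row 4 already has {1, 3, 4, 5} → 2.
For row 2, column 2: column 2 already has {1, 2, 3, 4}; that leaves 5.
At (row 2, col 4): row 2 already has {2, 3, 4, 5}, so the value is 1.
Cell (3,3): row 3 already has {2, 3, 4, 5} → 1.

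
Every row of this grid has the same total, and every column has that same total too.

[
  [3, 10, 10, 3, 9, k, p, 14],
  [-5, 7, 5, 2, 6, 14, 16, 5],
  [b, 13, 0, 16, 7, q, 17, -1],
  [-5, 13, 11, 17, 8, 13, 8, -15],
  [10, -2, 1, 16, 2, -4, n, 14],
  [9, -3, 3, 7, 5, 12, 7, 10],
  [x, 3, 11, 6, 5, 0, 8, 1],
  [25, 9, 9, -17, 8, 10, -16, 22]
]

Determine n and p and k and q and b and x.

Rows 2 and 4 both sum to 50, so that's the common total.
Row 5 has 10 − 2 + 1 + 16 + 2 − 4 + 14 = 37; the blank must be 50 − 37 = 13.
Column 7 has 16 + 17 + 8 + 13 + 7 + 8 − 16 = 53; the blank must be 50 − 53 = -3.
Row 1 has 3 + 10 + 10 + 3 + 9 − 3 + 14 = 46; the blank must be 50 − 46 = 4.
Row 7 has 3 + 11 + 6 + 5 + 0 + 8 + 1 = 34; the blank must be 50 − 34 = 16.
Column 1 has 3 − 5 − 5 + 10 + 9 + 16 + 25 = 53; the blank must be 50 − 53 = -3.
Row 3 has -3 + 13 + 0 + 16 + 7 + 17 − 1 = 49; the blank must be 50 − 49 = 1.

n = 13, p = -3, k = 4, q = 1, b = -3, x = 16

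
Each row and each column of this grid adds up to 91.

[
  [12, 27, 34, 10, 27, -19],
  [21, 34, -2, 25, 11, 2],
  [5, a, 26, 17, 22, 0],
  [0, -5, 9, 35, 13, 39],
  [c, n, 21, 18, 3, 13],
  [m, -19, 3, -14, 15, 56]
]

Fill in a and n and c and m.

The known cells in row 6 total 41, leaving 91 − 41 = 50 for the blank.
The known cells in column 1 total 88, leaving 91 − 88 = 3 for the blank.
The known cells in row 5 total 58, leaving 91 − 58 = 33 for the blank.
The known cells in row 3 total 70, leaving 91 − 70 = 21 for the blank.

a = 21, n = 33, c = 3, m = 50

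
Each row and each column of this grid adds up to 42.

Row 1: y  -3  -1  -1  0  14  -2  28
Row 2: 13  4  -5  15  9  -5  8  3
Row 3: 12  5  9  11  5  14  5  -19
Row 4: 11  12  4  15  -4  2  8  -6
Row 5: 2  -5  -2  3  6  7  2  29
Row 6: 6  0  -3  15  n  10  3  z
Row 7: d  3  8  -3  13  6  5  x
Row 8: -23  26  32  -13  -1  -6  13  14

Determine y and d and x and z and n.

Row 1 has -3 − 1 − 1 + 0 + 14 − 2 + 28 = 35; the blank must be 42 − 35 = 7.
Column 5 has 0 + 9 + 5 − 4 + 6 + 13 − 1 = 28; the blank must be 42 − 28 = 14.
Row 6 has 6 + 0 − 3 + 15 + 14 + 10 + 3 = 45; the blank must be 42 − 45 = -3.
Column 8 has 28 + 3 − 19 − 6 + 29 − 3 + 14 = 46; the blank must be 42 − 46 = -4.
Row 7 has 3 + 8 − 3 + 13 + 6 + 5 − 4 = 28; the blank must be 42 − 28 = 14.

y = 7, d = 14, x = -4, z = -3, n = 14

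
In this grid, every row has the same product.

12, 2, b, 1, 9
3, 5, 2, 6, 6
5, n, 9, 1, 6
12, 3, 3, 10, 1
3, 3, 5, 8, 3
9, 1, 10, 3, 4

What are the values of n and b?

Rows 4 and 5 each multiply to 1080, so every row has product 1080.
Row 3: 5×9×1×6 = 270, so the missing entry is 1080 ÷ 270 = 4.
Row 1: 12×2×1×9 = 216, so the missing entry is 1080 ÷ 216 = 5.

n = 4, b = 5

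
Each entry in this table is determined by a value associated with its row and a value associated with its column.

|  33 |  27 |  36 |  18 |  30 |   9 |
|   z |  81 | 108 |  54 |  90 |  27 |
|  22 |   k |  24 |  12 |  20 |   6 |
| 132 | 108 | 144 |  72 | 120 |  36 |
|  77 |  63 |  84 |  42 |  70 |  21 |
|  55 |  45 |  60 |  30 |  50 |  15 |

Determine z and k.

Each row is a constant multiple of every other row — this is a multiplication table with the headers hidden.
Row 2 is 108/36 = 3/1 times row 1, so its entry in column 1 is 33 × 3/1 = 99.
Row 3 is 24/36 = 2/3 times row 1, so its entry in column 2 is 27 × 2/3 = 18.

z = 99, k = 18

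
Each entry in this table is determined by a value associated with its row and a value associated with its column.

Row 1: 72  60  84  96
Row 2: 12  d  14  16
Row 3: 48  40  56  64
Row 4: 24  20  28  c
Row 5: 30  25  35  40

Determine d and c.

Each row is a constant multiple of every other row — this is a multiplication table with the headers hidden.
Row 2 is 12/72 = 1/6 times row 1, so its entry in column 2 is 60 × 1/6 = 10.
Row 4 is 24/72 = 1/3 times row 1, so its entry in column 4 is 96 × 1/3 = 32.

d = 10, c = 32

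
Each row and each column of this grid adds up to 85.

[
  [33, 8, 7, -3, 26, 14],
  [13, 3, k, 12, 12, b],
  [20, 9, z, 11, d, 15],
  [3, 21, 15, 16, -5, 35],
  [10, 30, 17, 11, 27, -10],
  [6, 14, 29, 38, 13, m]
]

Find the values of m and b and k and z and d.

The known cells in column 5 total 73, leaving 85 − 73 = 12 for the blank.
The known cells in row 6 total 100, leaving 85 − 100 = -15 for the blank.
The known cells in column 6 total 39, leaving 85 − 39 = 46 for the blank.
The known cells in row 2 total 86, leaving 85 − 86 = -1 for the blank.
The known cells in row 3 total 67, leaving 85 − 67 = 18 for the blank.

m = -15, b = 46, k = -1, z = 18, d = 12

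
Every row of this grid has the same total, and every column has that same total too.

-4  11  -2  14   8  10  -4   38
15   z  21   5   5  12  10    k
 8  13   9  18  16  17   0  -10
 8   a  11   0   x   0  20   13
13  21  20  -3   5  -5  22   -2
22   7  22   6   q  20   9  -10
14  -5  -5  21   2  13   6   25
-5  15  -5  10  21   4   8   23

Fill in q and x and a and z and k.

q = -5, x = 19, a = 0, z = 9, k = -6

Rows 1 and 3 both sum to 71, so that's the common total.
Row 6 has 22 + 7 + 22 + 6 + 20 + 9 − 10 = 76; the blank must be 71 − 76 = -5.
Column 5 has 8 + 5 + 16 + 5 − 5 + 2 + 21 = 52; the blank must be 71 − 52 = 19.
Row 4 has 8 + 11 + 0 + 19 + 0 + 20 + 13 = 71; the blank must be 71 − 71 = 0.
Column 2 has 11 + 13 + 0 + 21 + 7 − 5 + 15 = 62; the blank must be 71 − 62 = 9.
Row 2 has 15 + 9 + 21 + 5 + 5 + 12 + 10 = 77; the blank must be 71 − 77 = -6.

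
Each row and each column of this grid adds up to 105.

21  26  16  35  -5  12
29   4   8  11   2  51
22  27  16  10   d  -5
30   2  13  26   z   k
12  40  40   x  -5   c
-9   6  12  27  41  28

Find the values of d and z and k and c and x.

Row 3 has 22 + 27 + 16 + 10 − 5 = 70; the blank must be 105 − 70 = 35.
Column 5 has -5 + 2 + 35 − 5 + 41 = 68; the blank must be 105 − 68 = 37.
Column 4 has 35 + 11 + 10 + 26 + 27 = 109; the blank must be 105 − 109 = -4.
Row 5 has 12 + 40 + 40 − 4 − 5 = 83; the blank must be 105 − 83 = 22.
Row 4 has 30 + 2 + 13 + 26 + 37 = 108; the blank must be 105 − 108 = -3.

d = 35, z = 37, k = -3, c = 22, x = -4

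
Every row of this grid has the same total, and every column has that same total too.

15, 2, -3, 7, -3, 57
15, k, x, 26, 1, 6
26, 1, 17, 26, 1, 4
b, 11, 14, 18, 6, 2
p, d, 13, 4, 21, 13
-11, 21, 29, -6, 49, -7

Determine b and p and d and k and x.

b = 24, p = 6, d = 18, k = 22, x = 5

Rows 1 and 3 both sum to 75, so that's the common total.
Column 3 has -3 + 17 + 14 + 13 + 29 = 70; the blank must be 75 − 70 = 5.
Row 2 has 15 + 5 + 26 + 1 + 6 = 53; the blank must be 75 − 53 = 22.
Row 4 has 11 + 14 + 18 + 6 + 2 = 51; the blank must be 75 − 51 = 24.
Column 1 has 15 + 15 + 26 + 24 − 11 = 69; the blank must be 75 − 69 = 6.
Row 5 has 6 + 13 + 4 + 21 + 13 = 57; the blank must be 75 − 57 = 18.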